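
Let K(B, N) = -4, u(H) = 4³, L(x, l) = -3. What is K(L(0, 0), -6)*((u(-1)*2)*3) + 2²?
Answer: -1532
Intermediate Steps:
u(H) = 64
K(L(0, 0), -6)*((u(-1)*2)*3) + 2² = -4*64*2*3 + 2² = -512*3 + 4 = -4*384 + 4 = -1536 + 4 = -1532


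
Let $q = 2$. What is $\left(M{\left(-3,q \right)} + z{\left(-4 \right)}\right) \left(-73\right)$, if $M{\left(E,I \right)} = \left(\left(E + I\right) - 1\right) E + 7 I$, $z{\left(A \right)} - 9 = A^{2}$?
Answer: $-3285$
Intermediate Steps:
$z{\left(A \right)} = 9 + A^{2}$
$M{\left(E,I \right)} = 7 I + E \left(-1 + E + I\right)$ ($M{\left(E,I \right)} = \left(-1 + E + I\right) E + 7 I = E \left(-1 + E + I\right) + 7 I = 7 I + E \left(-1 + E + I\right)$)
$\left(M{\left(-3,q \right)} + z{\left(-4 \right)}\right) \left(-73\right) = \left(\left(\left(-3\right)^{2} - -3 + 7 \cdot 2 - 6\right) + \left(9 + \left(-4\right)^{2}\right)\right) \left(-73\right) = \left(\left(9 + 3 + 14 - 6\right) + \left(9 + 16\right)\right) \left(-73\right) = \left(20 + 25\right) \left(-73\right) = 45 \left(-73\right) = -3285$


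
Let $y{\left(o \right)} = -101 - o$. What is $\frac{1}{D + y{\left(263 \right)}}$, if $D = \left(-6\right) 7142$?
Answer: $- \frac{1}{43216} \approx -2.314 \cdot 10^{-5}$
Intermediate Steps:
$D = -42852$
$\frac{1}{D + y{\left(263 \right)}} = \frac{1}{-42852 - 364} = \frac{1}{-43216} = - \frac{1}{43216}$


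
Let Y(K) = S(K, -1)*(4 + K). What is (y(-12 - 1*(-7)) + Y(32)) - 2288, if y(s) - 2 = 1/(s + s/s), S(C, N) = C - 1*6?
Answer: -5401/4 ≈ -1350.3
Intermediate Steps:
S(C, N) = -6 + C (S(C, N) = C - 6 = -6 + C)
Y(K) = (-6 + K)*(4 + K)
y(s) = 2 + 1/(1 + s) (y(s) = 2 + 1/(s + s/s) = 2 + 1/(s + 1) = 2 + 1/(1 + s))
(y(-12 - 1*(-7)) + Y(32)) - 2288 = ((3 + 2*(-12 - 1*(-7)))/(1 + (-12 - 1*(-7))) + (-6 + 32)*(4 + 32)) - 2288 = ((3 + 2*(-12 + 7))/(1 + (-12 + 7)) + 26*36) - 2288 = ((3 + 2*(-5))/(1 - 5) + 936) - 2288 = ((3 - 10)/(-4) + 936) - 2288 = (-¼*(-7) + 936) - 2288 = (7/4 + 936) - 2288 = 3751/4 - 2288 = -5401/4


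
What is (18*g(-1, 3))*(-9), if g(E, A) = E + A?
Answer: -324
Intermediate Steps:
g(E, A) = A + E
(18*g(-1, 3))*(-9) = (18*(3 - 1))*(-9) = (18*2)*(-9) = 36*(-9) = -324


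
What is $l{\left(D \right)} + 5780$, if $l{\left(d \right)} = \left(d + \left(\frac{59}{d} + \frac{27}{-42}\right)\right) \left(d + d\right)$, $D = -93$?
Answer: $\frac{163209}{7} \approx 23316.0$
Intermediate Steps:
$l{\left(d \right)} = 2 d \left(- \frac{9}{14} + d + \frac{59}{d}\right)$ ($l{\left(d \right)} = \left(d + \left(\frac{59}{d} + 27 \left(- \frac{1}{42}\right)\right)\right) 2 d = \left(d - \left(\frac{9}{14} - \frac{59}{d}\right)\right) 2 d = \left(- \frac{9}{14} + d + \frac{59}{d}\right) 2 d = 2 d \left(- \frac{9}{14} + d + \frac{59}{d}\right)$)
$l{\left(D \right)} + 5780 = \left(118 + 2 \left(-93\right)^{2} - - \frac{837}{7}\right) + 5780 = \left(118 + 2 \cdot 8649 + \frac{837}{7}\right) + 5780 = \left(118 + 17298 + \frac{837}{7}\right) + 5780 = \frac{122749}{7} + 5780 = \frac{163209}{7}$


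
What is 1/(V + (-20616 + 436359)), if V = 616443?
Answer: 1/1032186 ≈ 9.6882e-7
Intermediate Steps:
1/(V + (-20616 + 436359)) = 1/(616443 + (-20616 + 436359)) = 1/(616443 + 415743) = 1/1032186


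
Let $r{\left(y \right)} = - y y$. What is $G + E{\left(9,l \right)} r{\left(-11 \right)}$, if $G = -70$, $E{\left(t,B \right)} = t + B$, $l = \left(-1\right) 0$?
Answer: $-1159$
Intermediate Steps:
$r{\left(y \right)} = - y^{2}$
$l = 0$
$E{\left(t,B \right)} = B + t$
$G + E{\left(9,l \right)} r{\left(-11 \right)} = -70 + \left(0 + 9\right) \left(- \left(-11\right)^{2}\right) = -70 + 9 \left(\left(-1\right) 121\right) = -70 + 9 \left(-121\right) = -70 - 1089 = -1159$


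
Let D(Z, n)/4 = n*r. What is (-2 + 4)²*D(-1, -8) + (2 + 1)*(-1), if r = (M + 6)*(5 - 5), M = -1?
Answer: -3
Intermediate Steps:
r = 0 (r = (-1 + 6)*(5 - 5) = 5*0 = 0)
D(Z, n) = 0 (D(Z, n) = 4*(n*0) = 4*0 = 0)
(-2 + 4)²*D(-1, -8) + (2 + 1)*(-1) = (-2 + 4)²*0 + (2 + 1)*(-1) = 2²*0 + 3*(-1) = 4*0 - 3 = 0 - 3 = -3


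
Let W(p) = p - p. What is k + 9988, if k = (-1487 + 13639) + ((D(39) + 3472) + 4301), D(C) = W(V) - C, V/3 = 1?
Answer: 29874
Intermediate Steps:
V = 3 (V = 3*1 = 3)
W(p) = 0
D(C) = -C (D(C) = 0 - C = -C)
k = 19886 (k = (-1487 + 13639) + ((-1*39 + 3472) + 4301) = 12152 + ((-39 + 3472) + 4301) = 12152 + (3433 + 4301) = 12152 + 7734 = 19886)
k + 9988 = 19886 + 9988 = 29874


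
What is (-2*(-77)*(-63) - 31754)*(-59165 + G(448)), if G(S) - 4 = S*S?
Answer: -5867806608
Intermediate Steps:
G(S) = 4 + S**2 (G(S) = 4 + S*S = 4 + S**2)
(-2*(-77)*(-63) - 31754)*(-59165 + G(448)) = (-2*(-77)*(-63) - 31754)*(-59165 + (4 + 448**2)) = (154*(-63) - 31754)*(-59165 + (4 + 200704)) = (-9702 - 31754)*(-59165 + 200708) = -41456*141543 = -5867806608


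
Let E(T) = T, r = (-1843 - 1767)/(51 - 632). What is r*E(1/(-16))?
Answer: -1805/4648 ≈ -0.38834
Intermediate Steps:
r = 3610/581 (r = -3610/(-581) = -3610*(-1/581) = 3610/581 ≈ 6.2134)
r*E(1/(-16)) = (3610/581)/(-16) = (3610/581)*(-1/16) = -1805/4648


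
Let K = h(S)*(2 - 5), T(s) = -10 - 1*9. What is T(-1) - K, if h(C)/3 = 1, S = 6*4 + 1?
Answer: -10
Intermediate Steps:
S = 25 (S = 24 + 1 = 25)
h(C) = 3 (h(C) = 3*1 = 3)
T(s) = -19 (T(s) = -10 - 9 = -19)
K = -9 (K = 3*(2 - 5) = 3*(-3) = -9)
T(-1) - K = -19 - 1*(-9) = -19 + 9 = -10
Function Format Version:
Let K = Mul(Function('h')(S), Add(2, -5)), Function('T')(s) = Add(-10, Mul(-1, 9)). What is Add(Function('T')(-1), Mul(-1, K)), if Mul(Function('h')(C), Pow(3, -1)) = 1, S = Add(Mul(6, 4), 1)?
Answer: -10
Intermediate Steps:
S = 25 (S = Add(24, 1) = 25)
Function('h')(C) = 3 (Function('h')(C) = Mul(3, 1) = 3)
Function('T')(s) = -19 (Function('T')(s) = Add(-10, -9) = -19)
K = -9 (K = Mul(3, Add(2, -5)) = Mul(3, -3) = -9)
Add(Function('T')(-1), Mul(-1, K)) = Add(-19, Mul(-1, -9)) = Add(-19, 9) = -10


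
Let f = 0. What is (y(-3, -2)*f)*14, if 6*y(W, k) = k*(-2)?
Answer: 0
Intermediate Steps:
y(W, k) = -k/3 (y(W, k) = (k*(-2))/6 = (-2*k)/6 = -k/3)
(y(-3, -2)*f)*14 = (-⅓*(-2)*0)*14 = ((⅔)*0)*14 = 0*14 = 0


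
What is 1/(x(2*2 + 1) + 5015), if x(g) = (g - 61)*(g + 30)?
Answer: 1/3055 ≈ 0.00032733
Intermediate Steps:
x(g) = (-61 + g)*(30 + g)
1/(x(2*2 + 1) + 5015) = 1/((-1830 + (2*2 + 1)**2 - 31*(2*2 + 1)) + 5015) = 1/((-1830 + (4 + 1)**2 - 31*(4 + 1)) + 5015) = 1/((-1830 + 5**2 - 31*5) + 5015) = 1/((-1830 + 25 - 155) + 5015) = 1/(-1960 + 5015) = 1/3055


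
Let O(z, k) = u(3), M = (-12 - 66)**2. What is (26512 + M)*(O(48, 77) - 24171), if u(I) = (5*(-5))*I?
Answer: -790322616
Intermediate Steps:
M = 6084 (M = (-78)**2 = 6084)
u(I) = -25*I
O(z, k) = -75 (O(z, k) = -25*3 = -75)
(26512 + M)*(O(48, 77) - 24171) = (26512 + 6084)*(-75 - 24171) = 32596*(-24246) = -790322616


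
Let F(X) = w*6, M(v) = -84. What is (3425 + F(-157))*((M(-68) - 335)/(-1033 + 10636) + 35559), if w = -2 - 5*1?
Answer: 1155202002014/9603 ≈ 1.2030e+8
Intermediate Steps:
w = -7 (w = -2 - 5 = -7)
F(X) = -42 (F(X) = -7*6 = -42)
(3425 + F(-157))*((M(-68) - 335)/(-1033 + 10636) + 35559) = (3425 - 42)*((-84 - 335)/(-1033 + 10636) + 35559) = 3383*(-419/9603 + 35559) = 3383*(341472658/9603) = 1155202002014/9603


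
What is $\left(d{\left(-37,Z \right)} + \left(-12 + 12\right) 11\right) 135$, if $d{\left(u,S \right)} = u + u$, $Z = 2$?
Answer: $-9990$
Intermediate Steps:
$d{\left(u,S \right)} = 2 u$
$\left(d{\left(-37,Z \right)} + \left(-12 + 12\right) 11\right) 135 = \left(2 \left(-37\right) + \left(-12 + 12\right) 11\right) 135 = \left(-74 + 0 \cdot 11\right) 135 = \left(-74 + 0\right) 135 = \left(-74\right) 135 = -9990$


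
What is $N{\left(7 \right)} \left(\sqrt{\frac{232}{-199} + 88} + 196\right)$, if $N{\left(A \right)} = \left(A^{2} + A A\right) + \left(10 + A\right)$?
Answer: $22540 + \frac{2760 \sqrt{5970}}{199} \approx 23612.0$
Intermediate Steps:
$N{\left(A \right)} = 10 + A + 2 A^{2}$ ($N{\left(A \right)} = \left(A^{2} + A^{2}\right) + \left(10 + A\right) = 2 A^{2} + \left(10 + A\right) = 10 + A + 2 A^{2}$)
$N{\left(7 \right)} \left(\sqrt{\frac{232}{-199} + 88} + 196\right) = \left(10 + 7 + 2 \cdot 7^{2}\right) \left(\sqrt{\frac{232}{-199} + 88} + 196\right) = \left(10 + 7 + 2 \cdot 49\right) \left(\sqrt{232 \left(- \frac{1}{199}\right) + 88} + 196\right) = \left(10 + 7 + 98\right) \left(\sqrt{- \frac{232}{199} + 88} + 196\right) = 115 \left(\sqrt{\frac{17280}{199}} + 196\right) = 115 \left(\frac{24 \sqrt{5970}}{199} + 196\right) = 115 \left(196 + \frac{24 \sqrt{5970}}{199}\right) = 22540 + \frac{2760 \sqrt{5970}}{199}$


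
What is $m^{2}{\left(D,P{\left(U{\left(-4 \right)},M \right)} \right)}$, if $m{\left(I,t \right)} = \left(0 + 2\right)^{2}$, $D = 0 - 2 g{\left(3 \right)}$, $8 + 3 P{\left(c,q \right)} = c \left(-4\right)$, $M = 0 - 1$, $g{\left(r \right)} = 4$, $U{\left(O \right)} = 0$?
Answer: $16$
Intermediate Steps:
$M = -1$
$P{\left(c,q \right)} = - \frac{8}{3} - \frac{4 c}{3}$ ($P{\left(c,q \right)} = - \frac{8}{3} + \frac{c \left(-4\right)}{3} = - \frac{8}{3} + \frac{\left(-4\right) c}{3} = - \frac{8}{3} - \frac{4 c}{3}$)
$D = -8$ ($D = 0 - 8 = -8$)
$m{\left(I,t \right)} = 4$ ($m{\left(I,t \right)} = 2^{2} = 4$)
$m^{2}{\left(D,P{\left(U{\left(-4 \right)},M \right)} \right)} = 4^{2} = 16$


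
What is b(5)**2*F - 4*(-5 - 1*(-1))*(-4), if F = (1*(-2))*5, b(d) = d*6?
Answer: -9064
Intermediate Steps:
b(d) = 6*d
F = -10 (F = -2*5 = -10)
b(5)**2*F - 4*(-5 - 1*(-1))*(-4) = (6*5)**2*(-10) - 4*(-5 - 1*(-1))*(-4) = 30**2*(-10) - 4*(-5 + 1)*(-4) = 900*(-10) - 4*(-4)*(-4) = -9000 + 16*(-4) = -9000 - 64 = -9064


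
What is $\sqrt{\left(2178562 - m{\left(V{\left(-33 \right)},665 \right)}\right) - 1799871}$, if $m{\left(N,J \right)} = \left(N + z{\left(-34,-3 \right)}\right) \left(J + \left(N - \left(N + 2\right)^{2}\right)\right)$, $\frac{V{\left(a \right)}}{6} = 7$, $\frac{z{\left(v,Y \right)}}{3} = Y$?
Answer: $4 \sqrt{26203} \approx 647.49$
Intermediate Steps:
$z{\left(v,Y \right)} = 3 Y$
$V{\left(a \right)} = 42$ ($V{\left(a \right)} = 6 \cdot 7 = 42$)
$m{\left(N,J \right)} = \left(-9 + N\right) \left(J + N - \left(2 + N\right)^{2}\right)$ ($m{\left(N,J \right)} = \left(N + 3 \left(-3\right)\right) \left(J + \left(N - \left(N + 2\right)^{2}\right)\right) = \left(N - 9\right) \left(J + \left(N - \left(2 + N\right)^{2}\right)\right) = \left(-9 + N\right) \left(J + N - \left(2 + N\right)^{2}\right)$)
$\sqrt{\left(2178562 - m{\left(V{\left(-33 \right)},665 \right)}\right) - 1799871} = \sqrt{\left(2178562 - \left(36 - 42^{3} - 5985 + 6 \cdot 42^{2} + 23 \cdot 42 + 665 \cdot 42\right)\right) - 1799871} = \sqrt{\left(2178562 - \left(36 - 74088 - 5985 + 6 \cdot 1764 + 966 + 27930\right)\right) - 1799871} = \sqrt{\left(2178562 - \left(36 - 74088 - 5985 + 10584 + 966 + 27930\right)\right) - 1799871} = \sqrt{\left(2178562 - -40557\right) - 1799871} = \sqrt{\left(2178562 + 40557\right) - 1799871} = \sqrt{2219119 - 1799871} = \sqrt{419248} = 4 \sqrt{26203}$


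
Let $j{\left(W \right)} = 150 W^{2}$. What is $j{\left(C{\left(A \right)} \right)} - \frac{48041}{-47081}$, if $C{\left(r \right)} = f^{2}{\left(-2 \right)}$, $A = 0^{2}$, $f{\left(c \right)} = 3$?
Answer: $\frac{572082191}{47081} \approx 12151.0$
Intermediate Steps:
$A = 0$
$C{\left(r \right)} = 9$ ($C{\left(r \right)} = 3^{2} = 9$)
$j{\left(C{\left(A \right)} \right)} - \frac{48041}{-47081} = 150 \cdot 9^{2} - \frac{48041}{-47081} = 150 \cdot 81 - 48041 \left(- \frac{1}{47081}\right) = 12150 - - \frac{48041}{47081} = 12150 + \frac{48041}{47081} = \frac{572082191}{47081}$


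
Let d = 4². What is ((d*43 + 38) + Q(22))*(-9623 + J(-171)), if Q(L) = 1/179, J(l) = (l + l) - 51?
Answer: -1301629280/179 ≈ -7.2717e+6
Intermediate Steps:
J(l) = -51 + 2*l (J(l) = 2*l - 51 = -51 + 2*l)
d = 16
Q(L) = 1/179
((d*43 + 38) + Q(22))*(-9623 + J(-171)) = ((16*43 + 38) + 1/179)*(-9623 + (-51 + 2*(-171))) = ((688 + 38) + 1/179)*(-9623 + (-51 - 342)) = (726 + 1/179)*(-9623 - 393) = (129955/179)*(-10016) = -1301629280/179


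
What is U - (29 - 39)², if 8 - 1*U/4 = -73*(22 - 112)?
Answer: -26348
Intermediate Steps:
U = -26248 (U = 32 - (-292)*(22 - 112) = 32 - (-292)*(-90) = 32 - 4*6570 = 32 - 26280 = -26248)
U - (29 - 39)² = -26248 - (29 - 39)² = -26248 - 1*(-10)² = -26248 - 1*100 = -26248 - 100 = -26348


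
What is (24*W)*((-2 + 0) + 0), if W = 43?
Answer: -2064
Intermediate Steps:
(24*W)*((-2 + 0) + 0) = (24*43)*((-2 + 0) + 0) = 1032*(-2 + 0) = 1032*(-2) = -2064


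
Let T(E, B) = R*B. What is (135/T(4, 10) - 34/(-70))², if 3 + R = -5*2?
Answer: 253009/828100 ≈ 0.30553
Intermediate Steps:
R = -13 (R = -3 - 5*2 = -3 - 10 = -13)
T(E, B) = -13*B
(135/T(4, 10) - 34/(-70))² = (135/((-13*10)) - 34/(-70))² = (135/(-130) - 34*(-1/70))² = (135*(-1/130) + 17/35)² = (-27/26 + 17/35)² = (-503/910)² = 253009/828100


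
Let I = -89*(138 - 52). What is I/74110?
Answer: -3827/37055 ≈ -0.10328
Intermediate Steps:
I = -7654 (I = -89*86 = -7654)
I/74110 = -7654/74110 = -7654*1/74110 = -3827/37055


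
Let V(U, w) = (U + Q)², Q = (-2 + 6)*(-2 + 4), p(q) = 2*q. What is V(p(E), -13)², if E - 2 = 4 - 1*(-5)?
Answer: 810000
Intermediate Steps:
E = 11 (E = 2 + (4 - 1*(-5)) = 2 + (4 + 5) = 2 + 9 = 11)
Q = 8 (Q = 4*2 = 8)
V(U, w) = (8 + U)² (V(U, w) = (U + 8)² = (8 + U)²)
V(p(E), -13)² = ((8 + 2*11)²)² = ((8 + 22)²)² = (30²)² = 900² = 810000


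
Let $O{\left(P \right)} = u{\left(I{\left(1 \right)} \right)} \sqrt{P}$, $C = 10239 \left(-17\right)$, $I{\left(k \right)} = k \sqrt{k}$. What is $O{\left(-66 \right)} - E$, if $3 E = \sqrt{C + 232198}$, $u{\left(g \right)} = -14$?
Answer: $- \frac{\sqrt{58135}}{3} - 14 i \sqrt{66} \approx -80.371 - 113.74 i$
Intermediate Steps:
$I{\left(k \right)} = k^{\frac{3}{2}}$
$C = -174063$
$O{\left(P \right)} = - 14 \sqrt{P}$
$E = \frac{\sqrt{58135}}{3}$ ($E = \frac{\sqrt{-174063 + 232198}}{3} = \frac{\sqrt{58135}}{3} \approx 80.371$)
$O{\left(-66 \right)} - E = - 14 \sqrt{-66} - \frac{\sqrt{58135}}{3} = - 14 i \sqrt{66} - \frac{\sqrt{58135}}{3} = - \frac{\sqrt{58135}}{3} - 14 i \sqrt{66}$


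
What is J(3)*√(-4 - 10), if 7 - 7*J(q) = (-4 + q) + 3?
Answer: 5*I*√14/7 ≈ 2.6726*I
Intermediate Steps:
J(q) = 8/7 - q/7 (J(q) = 1 - ((-4 + q) + 3)/7 = 1 - (-1 + q)/7 = 1 + (⅐ - q/7) = 8/7 - q/7)
J(3)*√(-4 - 10) = (8/7 - ⅐*3)*√(-4 - 10) = (8/7 - 3/7)*√(-14) = 5*(I*√14)/7 = 5*I*√14/7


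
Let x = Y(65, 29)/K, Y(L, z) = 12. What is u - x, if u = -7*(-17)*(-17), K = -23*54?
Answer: -418759/207 ≈ -2023.0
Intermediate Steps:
K = -1242
u = -2023 (u = 119*(-17) = -2023)
x = -2/207 (x = 12/(-1242) = 12*(-1/1242) = -2/207 ≈ -0.0096618)
u - x = -2023 - 1*(-2/207) = -2023 + 2/207 = -418759/207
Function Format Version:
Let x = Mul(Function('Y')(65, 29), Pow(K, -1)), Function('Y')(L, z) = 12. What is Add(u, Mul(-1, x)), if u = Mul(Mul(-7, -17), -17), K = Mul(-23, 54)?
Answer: Rational(-418759, 207) ≈ -2023.0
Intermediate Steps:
K = -1242
u = -2023 (u = Mul(119, -17) = -2023)
x = Rational(-2, 207) (x = Mul(12, Pow(-1242, -1)) = Mul(12, Rational(-1, 1242)) = Rational(-2, 207) ≈ -0.0096618)
Add(u, Mul(-1, x)) = Add(-2023, Mul(-1, Rational(-2, 207))) = Add(-2023, Rational(2, 207)) = Rational(-418759, 207)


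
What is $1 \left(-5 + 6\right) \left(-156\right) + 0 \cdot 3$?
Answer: $-156$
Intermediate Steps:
$1 \left(-5 + 6\right) \left(-156\right) + 0 \cdot 3 = 1 \cdot 1 \left(-156\right) + 0 = 1 \left(-156\right) + 0 = -156 + 0 = -156$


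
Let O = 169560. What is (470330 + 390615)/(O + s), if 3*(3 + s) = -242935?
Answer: 2582835/265736 ≈ 9.7196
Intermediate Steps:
s = -242944/3 (s = -3 + (1/3)*(-242935) = -3 - 242935/3 = -242944/3 ≈ -80981.)
(470330 + 390615)/(O + s) = (470330 + 390615)/(169560 - 242944/3) = 860945/(265736/3) = 860945*(3/265736) = 2582835/265736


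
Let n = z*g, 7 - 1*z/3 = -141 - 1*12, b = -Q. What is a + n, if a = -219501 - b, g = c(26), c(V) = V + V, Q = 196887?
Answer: 2346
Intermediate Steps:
b = -196887 (b = -1*196887 = -196887)
c(V) = 2*V
g = 52 (g = 2*26 = 52)
z = 480 (z = 21 - 3*(-141 - 1*12) = 21 - 3*(-141 - 12) = 21 - 3*(-153) = 21 + 459 = 480)
n = 24960 (n = 480*52 = 24960)
a = -22614 (a = -219501 - 1*(-196887) = -219501 + 196887 = -22614)
a + n = -22614 + 24960 = 2346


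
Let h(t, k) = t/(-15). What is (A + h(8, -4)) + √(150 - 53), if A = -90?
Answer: -1358/15 + √97 ≈ -80.684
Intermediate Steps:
h(t, k) = -t/15 (h(t, k) = t*(-1/15) = -t/15)
(A + h(8, -4)) + √(150 - 53) = (-90 - 1/15*8) + √(150 - 53) = (-90 - 8/15) + √97 = -1358/15 + √97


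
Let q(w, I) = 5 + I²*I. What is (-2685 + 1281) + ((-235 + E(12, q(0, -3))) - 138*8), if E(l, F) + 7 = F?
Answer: -2772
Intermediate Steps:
q(w, I) = 5 + I³
E(l, F) = -7 + F
(-2685 + 1281) + ((-235 + E(12, q(0, -3))) - 138*8) = (-2685 + 1281) + ((-235 + (-7 + (5 + (-3)³))) - 138*8) = -1404 + ((-235 + (-7 + (5 - 27))) - 1104) = -1404 + ((-235 + (-7 - 22)) - 1104) = -1404 + ((-235 - 29) - 1104) = -1404 + (-264 - 1104) = -1404 - 1368 = -2772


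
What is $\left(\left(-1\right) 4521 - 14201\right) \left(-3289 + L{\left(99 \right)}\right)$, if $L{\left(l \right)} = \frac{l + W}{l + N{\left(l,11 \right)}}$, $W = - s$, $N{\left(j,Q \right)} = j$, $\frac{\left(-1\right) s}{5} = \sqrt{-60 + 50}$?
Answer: $61567297 - \frac{4255 i \sqrt{10}}{9} \approx 6.1567 \cdot 10^{7} - 1495.1 i$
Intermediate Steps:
$s = - 5 i \sqrt{10}$ ($s = - 5 \sqrt{-60 + 50} = - 5 \sqrt{-10} = - 5 i \sqrt{10} \approx - 15.811 i$)
$W = 5 i \sqrt{10}$ ($W = - \left(-5\right) i \sqrt{10} = 5 i \sqrt{10} \approx 15.811 i$)
$L{\left(l \right)} = \frac{l + 5 i \sqrt{10}}{2 l}$ ($L{\left(l \right)} = \frac{l + 5 i \sqrt{10}}{l + l} = \frac{l + 5 i \sqrt{10}}{2 l}$)
$\left(\left(-1\right) 4521 - 14201\right) \left(-3289 + L{\left(99 \right)}\right) = \left(\left(-1\right) 4521 - 14201\right) \left(-3289 + \frac{99 + 5 i \sqrt{10}}{2 \cdot 99}\right) = \left(-4521 - 14201\right) \left(-3289 + \frac{1}{2} \cdot \frac{1}{99} \left(99 + 5 i \sqrt{10}\right)\right) = - 18722 \left(-3289 + \left(\frac{1}{2} + \frac{5 i \sqrt{10}}{198}\right)\right) = - 18722 \left(- \frac{6577}{2} + \frac{5 i \sqrt{10}}{198}\right) = 61567297 - \frac{4255 i \sqrt{10}}{9}$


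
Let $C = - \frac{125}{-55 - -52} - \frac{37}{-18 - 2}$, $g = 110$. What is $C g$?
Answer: $\frac{28721}{6} \approx 4786.8$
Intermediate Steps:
$C = \frac{2611}{60}$ ($C = - \frac{125}{-55 + 52} - \frac{37}{-20} = - \frac{125}{-3} - - \frac{37}{20} = \left(-125\right) \left(- \frac{1}{3}\right) + \frac{37}{20} = \frac{125}{3} + \frac{37}{20} = \frac{2611}{60} \approx 43.517$)
$C g = \frac{2611}{60} \cdot 110 = \frac{28721}{6}$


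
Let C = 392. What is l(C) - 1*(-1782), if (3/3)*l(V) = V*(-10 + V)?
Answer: 151526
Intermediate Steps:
l(V) = V*(-10 + V)
l(C) - 1*(-1782) = 392*(-10 + 392) - 1*(-1782) = 392*382 + 1782 = 149744 + 1782 = 151526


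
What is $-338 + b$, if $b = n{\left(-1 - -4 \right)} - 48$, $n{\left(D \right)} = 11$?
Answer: $-375$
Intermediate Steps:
$b = -37$ ($b = 11 - 48 = -37$)
$-338 + b = -338 - 37 = -375$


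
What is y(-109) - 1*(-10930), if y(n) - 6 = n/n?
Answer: 10937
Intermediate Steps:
y(n) = 7 (y(n) = 6 + n/n = 6 + 1 = 7)
y(-109) - 1*(-10930) = 7 - 1*(-10930) = 7 + 10930 = 10937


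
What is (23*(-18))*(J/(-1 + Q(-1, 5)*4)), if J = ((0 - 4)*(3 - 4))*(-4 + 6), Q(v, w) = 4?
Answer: -1104/5 ≈ -220.80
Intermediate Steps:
J = 8 (J = -4*(-1)*2 = 4*2 = 8)
(23*(-18))*(J/(-1 + Q(-1, 5)*4)) = (23*(-18))*(8/(-1 + 4*4)) = -3312/(-1 + 16) = -3312/15 = -414*8/15 = -1104/5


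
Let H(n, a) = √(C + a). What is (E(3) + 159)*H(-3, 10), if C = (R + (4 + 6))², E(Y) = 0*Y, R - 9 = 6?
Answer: 159*√635 ≈ 4006.7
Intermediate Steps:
R = 15 (R = 9 + 6 = 15)
E(Y) = 0
C = 625 (C = (15 + (4 + 6))² = (15 + 10)² = 25² = 625)
H(n, a) = √(625 + a)
(E(3) + 159)*H(-3, 10) = (0 + 159)*√(625 + 10) = 159*√635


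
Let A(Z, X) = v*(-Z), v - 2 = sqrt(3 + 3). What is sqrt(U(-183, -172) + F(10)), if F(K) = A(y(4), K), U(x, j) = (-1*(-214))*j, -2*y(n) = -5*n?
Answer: sqrt(-36828 - 10*sqrt(6)) ≈ 191.97*I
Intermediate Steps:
y(n) = 5*n/2 (y(n) = -(-5)*n/2 = 5*n/2)
U(x, j) = 214*j
v = 2 + sqrt(6) (v = 2 + sqrt(3 + 3) = 2 + sqrt(6) ≈ 4.4495)
A(Z, X) = -Z*(2 + sqrt(6)) (A(Z, X) = (2 + sqrt(6))*(-Z) = -Z*(2 + sqrt(6)))
F(K) = -20 - 10*sqrt(6) (F(K) = -(5/2)*4*(2 + sqrt(6)) = -1*10*(2 + sqrt(6)) = -20 - 10*sqrt(6))
sqrt(U(-183, -172) + F(10)) = sqrt(214*(-172) + (-20 - 10*sqrt(6))) = sqrt(-36808 + (-20 - 10*sqrt(6))) = sqrt(-36828 - 10*sqrt(6))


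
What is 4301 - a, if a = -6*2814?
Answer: 21185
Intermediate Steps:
a = -16884
4301 - a = 4301 - 1*(-16884) = 4301 + 16884 = 21185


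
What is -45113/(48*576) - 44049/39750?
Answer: -501851417/183168000 ≈ -2.7398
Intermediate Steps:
-45113/(48*576) - 44049/39750 = -45113/27648 - 44049*1/39750 = -45113*1/27648 - 14683/13250 = -45113/27648 - 14683/13250 = -501851417/183168000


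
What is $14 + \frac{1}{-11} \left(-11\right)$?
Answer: $15$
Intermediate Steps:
$14 + \frac{1}{-11} \left(-11\right) = 14 - -1 = 14 + 1 = 15$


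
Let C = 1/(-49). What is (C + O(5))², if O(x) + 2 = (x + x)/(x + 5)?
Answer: 2500/2401 ≈ 1.0412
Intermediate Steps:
O(x) = -2 + 2*x/(5 + x) (O(x) = -2 + (x + x)/(x + 5) = -2 + (2*x)/(5 + x) = -2 + 2*x/(5 + x))
C = -1/49 ≈ -0.020408
(C + O(5))² = (-1/49 - 10/(5 + 5))² = (-1/49 - 10/10)² = (-1/49 - 10*⅒)² = (-1/49 - 1)² = (-50/49)² = 2500/2401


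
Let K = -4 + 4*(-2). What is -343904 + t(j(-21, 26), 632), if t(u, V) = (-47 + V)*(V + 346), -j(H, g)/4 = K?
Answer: 228226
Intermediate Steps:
K = -12 (K = -4 - 8 = -12)
j(H, g) = 48 (j(H, g) = -4*(-12) = 48)
t(u, V) = (-47 + V)*(346 + V)
-343904 + t(j(-21, 26), 632) = -343904 + (-16262 + 632**2 + 299*632) = -343904 + (-16262 + 399424 + 188968) = -343904 + 572130 = 228226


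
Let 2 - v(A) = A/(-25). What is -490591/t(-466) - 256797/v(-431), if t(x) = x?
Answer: 1059533407/59182 ≈ 17903.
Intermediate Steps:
v(A) = 2 + A/25 (v(A) = 2 - A/(-25) = 2 - A*(-1)/25 = 2 - (-1)*A/25 = 2 + A/25)
-490591/t(-466) - 256797/v(-431) = -490591/(-466) - 256797/(2 + (1/25)*(-431)) = -490591*(-1/466) - 256797/(2 - 431/25) = 490591/466 - 256797/(-381/25) = 490591/466 - 256797*(-25/381) = 490591/466 + 2139975/127 = 1059533407/59182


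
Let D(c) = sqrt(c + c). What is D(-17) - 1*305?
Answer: -305 + I*sqrt(34) ≈ -305.0 + 5.831*I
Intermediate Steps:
D(c) = sqrt(2)*sqrt(c) (D(c) = sqrt(2*c) = sqrt(2)*sqrt(c))
D(-17) - 1*305 = sqrt(2)*sqrt(-17) - 1*305 = sqrt(2)*(I*sqrt(17)) - 305 = I*sqrt(34) - 305 = -305 + I*sqrt(34)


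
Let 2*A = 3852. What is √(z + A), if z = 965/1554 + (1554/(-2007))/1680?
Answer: √23137047381062090/3465420 ≈ 43.893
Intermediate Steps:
A = 1926 (A = (½)*3852 = 1926)
z = 12902117/20792520 (z = 965*(1/1554) + (1554*(-1/2007))*(1/1680) = 965/1554 - 518/669*1/1680 = 965/1554 - 37/80280 = 12902117/20792520 ≈ 0.62052)
√(z + A) = √(12902117/20792520 + 1926) = √(40059295637/20792520) = √23137047381062090/3465420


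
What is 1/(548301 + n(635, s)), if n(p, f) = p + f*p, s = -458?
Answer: 1/258106 ≈ 3.8744e-6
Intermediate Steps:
1/(548301 + n(635, s)) = 1/(548301 + 635*(1 - 458)) = 1/(548301 + 635*(-457)) = 1/(548301 - 290195) = 1/258106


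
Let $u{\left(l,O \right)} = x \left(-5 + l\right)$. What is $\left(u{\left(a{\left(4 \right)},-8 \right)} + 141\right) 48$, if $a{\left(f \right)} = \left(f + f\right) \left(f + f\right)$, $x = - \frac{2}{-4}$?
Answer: $8184$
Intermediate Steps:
$x = \frac{1}{2}$ ($x = \left(-2\right) \left(- \frac{1}{4}\right) = \frac{1}{2} \approx 0.5$)
$a{\left(f \right)} = 4 f^{2}$ ($a{\left(f \right)} = 2 f 2 f = 4 f^{2}$)
$u{\left(l,O \right)} = - \frac{5}{2} + \frac{l}{2}$ ($u{\left(l,O \right)} = \frac{-5 + l}{2} = - \frac{5}{2} + \frac{l}{2}$)
$\left(u{\left(a{\left(4 \right)},-8 \right)} + 141\right) 48 = \left(\left(- \frac{5}{2} + \frac{4 \cdot 4^{2}}{2}\right) + 141\right) 48 = \left(\left(- \frac{5}{2} + \frac{4 \cdot 16}{2}\right) + 141\right) 48 = \left(\left(- \frac{5}{2} + \frac{1}{2} \cdot 64\right) + 141\right) 48 = \left(\left(- \frac{5}{2} + 32\right) + 141\right) 48 = \left(\frac{59}{2} + 141\right) 48 = \frac{341}{2} \cdot 48 = 8184$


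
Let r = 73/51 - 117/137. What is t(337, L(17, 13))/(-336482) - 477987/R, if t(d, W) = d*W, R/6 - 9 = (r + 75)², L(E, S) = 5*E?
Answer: -1316603880372533131/93974601150094964 ≈ -14.010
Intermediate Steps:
r = 4034/6987 (r = 73*(1/51) - 117*1/137 = 73/51 - 117/137 = 4034/6987 ≈ 0.57736)
R = 558571342004/16272723 (R = 54 + 6*(4034/6987 + 75)² = 54 + 6*(528059/6987)² = 54 + 6*(278846307481/48818169) = 54 + 557692614962/16272723 = 558571342004/16272723 ≈ 34326.)
t(d, W) = W*d
t(337, L(17, 13))/(-336482) - 477987/R = ((5*17)*337)/(-336482) - 477987/558571342004/16272723 = (85*337)*(-1/336482) - 477987*16272723/558571342004 = 28645*(-1/336482) - 7778150048601/558571342004 = -28645/336482 - 7778150048601/558571342004 = -1316603880372533131/93974601150094964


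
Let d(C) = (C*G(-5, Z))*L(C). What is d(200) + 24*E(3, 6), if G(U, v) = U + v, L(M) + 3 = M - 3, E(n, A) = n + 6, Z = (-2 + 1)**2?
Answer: -154984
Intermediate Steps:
Z = 1 (Z = (-1)**2 = 1)
E(n, A) = 6 + n
L(M) = -6 + M (L(M) = -3 + (M - 3) = -3 + (-3 + M) = -6 + M)
d(C) = -4*C*(-6 + C) (d(C) = (C*(-5 + 1))*(-6 + C) = (C*(-4))*(-6 + C) = (-4*C)*(-6 + C) = -4*C*(-6 + C))
d(200) + 24*E(3, 6) = 4*200*(6 - 1*200) + 24*(6 + 3) = 4*200*(6 - 200) + 24*9 = 4*200*(-194) + 216 = -155200 + 216 = -154984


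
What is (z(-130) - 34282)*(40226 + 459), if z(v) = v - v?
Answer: -1394763170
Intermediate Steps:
z(v) = 0
(z(-130) - 34282)*(40226 + 459) = (0 - 34282)*(40226 + 459) = -34282*40685 = -1394763170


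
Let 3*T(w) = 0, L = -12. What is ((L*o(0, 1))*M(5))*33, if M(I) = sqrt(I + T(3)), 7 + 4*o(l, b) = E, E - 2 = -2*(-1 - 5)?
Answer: -693*sqrt(5) ≈ -1549.6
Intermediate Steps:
T(w) = 0 (T(w) = (1/3)*0 = 0)
E = 14 (E = 2 - 2*(-1 - 5) = 2 - 2*(-6) = 2 + 12 = 14)
o(l, b) = 7/4 (o(l, b) = -7/4 + (1/4)*14 = -7/4 + 7/2 = 7/4)
M(I) = sqrt(I) (M(I) = sqrt(I + 0) = sqrt(I))
((L*o(0, 1))*M(5))*33 = ((-12*7/4)*sqrt(5))*33 = -21*sqrt(5)*33 = -693*sqrt(5)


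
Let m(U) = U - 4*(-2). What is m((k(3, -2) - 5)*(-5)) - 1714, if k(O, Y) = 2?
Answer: -1691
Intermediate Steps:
m(U) = 8 + U (m(U) = U + 8 = 8 + U)
m((k(3, -2) - 5)*(-5)) - 1714 = (8 + (2 - 5)*(-5)) - 1714 = (8 - 3*(-5)) - 1714 = (8 + 15) - 1714 = 23 - 1714 = -1691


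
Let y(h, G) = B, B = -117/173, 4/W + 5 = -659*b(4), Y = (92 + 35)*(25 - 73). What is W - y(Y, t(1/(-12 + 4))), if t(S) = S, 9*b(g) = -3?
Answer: 19356/27853 ≈ 0.69493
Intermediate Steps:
b(g) = -1/3 (b(g) = (1/9)*(-3) = -1/3)
Y = -6096 (Y = 127*(-48) = -6096)
W = 3/161 (W = 4/(-5 - 659*(-1/3)) = 4/(-5 + 659/3) = 4/(644/3) = 4*(3/644) = 3/161 ≈ 0.018634)
B = -117/173 (B = -117*1/173 = -117/173 ≈ -0.67630)
y(h, G) = -117/173
W - y(Y, t(1/(-12 + 4))) = 3/161 - 1*(-117/173) = 3/161 + 117/173 = 19356/27853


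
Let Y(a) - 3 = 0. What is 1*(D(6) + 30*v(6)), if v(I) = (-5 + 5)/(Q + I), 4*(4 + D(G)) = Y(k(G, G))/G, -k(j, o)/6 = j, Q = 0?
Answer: -31/8 ≈ -3.8750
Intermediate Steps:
k(j, o) = -6*j
Y(a) = 3 (Y(a) = 3 + 0 = 3)
D(G) = -4 + 3/(4*G) (D(G) = -4 + (3/G)/4 = -4 + 3/(4*G))
v(I) = 0 (v(I) = (-5 + 5)/(0 + I) = 0/I = 0)
1*(D(6) + 30*v(6)) = 1*((-4 + (¾)/6) + 30*0) = 1*((-4 + (¾)*(⅙)) + 0) = 1*((-4 + ⅛) + 0) = 1*(-31/8 + 0) = 1*(-31/8) = -31/8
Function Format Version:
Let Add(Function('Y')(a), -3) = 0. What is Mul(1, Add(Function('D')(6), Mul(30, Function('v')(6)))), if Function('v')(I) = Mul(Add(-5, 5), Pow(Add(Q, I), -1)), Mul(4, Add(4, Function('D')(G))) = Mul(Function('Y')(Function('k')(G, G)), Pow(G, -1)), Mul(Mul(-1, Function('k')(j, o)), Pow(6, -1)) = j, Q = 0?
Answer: Rational(-31, 8) ≈ -3.8750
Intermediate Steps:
Function('k')(j, o) = Mul(-6, j)
Function('Y')(a) = 3 (Function('Y')(a) = Add(3, 0) = 3)
Function('D')(G) = Add(-4, Mul(Rational(3, 4), Pow(G, -1))) (Function('D')(G) = Add(-4, Mul(Rational(1, 4), Mul(3, Pow(G, -1)))) = Add(-4, Mul(Rational(3, 4), Pow(G, -1))))
Function('v')(I) = 0 (Function('v')(I) = Mul(Add(-5, 5), Pow(Add(0, I), -1)) = Mul(0, Pow(I, -1)) = 0)
Mul(1, Add(Function('D')(6), Mul(30, Function('v')(6)))) = Mul(1, Add(Add(-4, Mul(Rational(3, 4), Pow(6, -1))), Mul(30, 0))) = Mul(1, Add(Add(-4, Mul(Rational(3, 4), Rational(1, 6))), 0)) = Mul(1, Add(Add(-4, Rational(1, 8)), 0)) = Mul(1, Add(Rational(-31, 8), 0)) = Mul(1, Rational(-31, 8)) = Rational(-31, 8)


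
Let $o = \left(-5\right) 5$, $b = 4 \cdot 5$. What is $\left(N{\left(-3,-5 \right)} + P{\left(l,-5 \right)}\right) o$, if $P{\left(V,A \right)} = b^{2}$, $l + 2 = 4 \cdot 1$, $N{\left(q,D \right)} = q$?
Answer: $-9925$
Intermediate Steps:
$b = 20$
$l = 2$ ($l = -2 + 4 \cdot 1 = -2 + 4 = 2$)
$P{\left(V,A \right)} = 400$ ($P{\left(V,A \right)} = 20^{2} = 400$)
$o = -25$
$\left(N{\left(-3,-5 \right)} + P{\left(l,-5 \right)}\right) o = \left(-3 + 400\right) \left(-25\right) = 397 \left(-25\right) = -9925$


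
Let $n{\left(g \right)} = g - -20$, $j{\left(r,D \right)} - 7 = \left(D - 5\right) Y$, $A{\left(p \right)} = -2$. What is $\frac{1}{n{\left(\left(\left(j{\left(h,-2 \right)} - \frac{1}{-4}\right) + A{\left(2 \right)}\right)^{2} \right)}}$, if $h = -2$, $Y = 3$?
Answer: $\frac{16}{4289} \approx 0.0037305$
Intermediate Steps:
$j{\left(r,D \right)} = -8 + 3 D$ ($j{\left(r,D \right)} = 7 + \left(D - 5\right) 3 = 7 + \left(-5 + D\right) 3 = 7 + \left(-15 + 3 D\right) = -8 + 3 D$)
$n{\left(g \right)} = 20 + g$ ($n{\left(g \right)} = g + 20 = 20 + g$)
$\frac{1}{n{\left(\left(\left(j{\left(h,-2 \right)} - \frac{1}{-4}\right) + A{\left(2 \right)}\right)^{2} \right)}} = \frac{1}{20 + \left(\left(\left(-8 + 3 \left(-2\right)\right) - \frac{1}{-4}\right) - 2\right)^{2}} = \frac{1}{20 + \left(\left(\left(-8 - 6\right) - - \frac{1}{4}\right) - 2\right)^{2}} = \frac{1}{20 + \left(\left(-14 + \frac{1}{4}\right) - 2\right)^{2}} = \frac{1}{20 + \left(- \frac{55}{4} - 2\right)^{2}} = \frac{1}{20 + \left(- \frac{63}{4}\right)^{2}} = \frac{1}{20 + \frac{3969}{16}} = \frac{1}{\frac{4289}{16}} = \frac{16}{4289}$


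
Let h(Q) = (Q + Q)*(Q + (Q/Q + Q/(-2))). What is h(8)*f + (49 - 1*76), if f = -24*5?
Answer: -9627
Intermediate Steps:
f = -120
h(Q) = 2*Q*(1 + Q/2) (h(Q) = (2*Q)*(Q + (1 + Q*(-1/2))) = (2*Q)*(Q + (1 - Q/2)) = (2*Q)*(1 + Q/2) = 2*Q*(1 + Q/2))
h(8)*f + (49 - 1*76) = (8*(2 + 8))*(-120) + (49 - 1*76) = (8*10)*(-120) + (49 - 76) = 80*(-120) - 27 = -9600 - 27 = -9627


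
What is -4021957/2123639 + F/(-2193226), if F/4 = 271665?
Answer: -113558512439/47526737443 ≈ -2.3894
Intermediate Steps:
F = 1086660 (F = 4*271665 = 1086660)
-4021957/2123639 + F/(-2193226) = -4021957/2123639 + 1086660/(-2193226) = -4021957*1/2123639 + 1086660*(-1/2193226) = -4021957/2123639 - 543330/1096613 = -113558512439/47526737443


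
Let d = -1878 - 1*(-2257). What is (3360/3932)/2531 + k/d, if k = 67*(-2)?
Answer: -333070022/942941767 ≈ -0.35322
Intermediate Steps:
k = -134
d = 379 (d = -1878 + 2257 = 379)
(3360/3932)/2531 + k/d = (3360/3932)/2531 - 134/379 = (3360*(1/3932))*(1/2531) - 134*1/379 = (840/983)*(1/2531) - 134/379 = 840/2487973 - 134/379 = -333070022/942941767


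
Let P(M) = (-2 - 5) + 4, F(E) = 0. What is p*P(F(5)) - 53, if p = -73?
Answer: 166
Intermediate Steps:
P(M) = -3 (P(M) = -7 + 4 = -3)
p*P(F(5)) - 53 = -73*(-3) - 53 = 219 - 53 = 166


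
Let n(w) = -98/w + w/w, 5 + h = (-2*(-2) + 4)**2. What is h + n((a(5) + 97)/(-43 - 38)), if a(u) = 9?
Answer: 7149/53 ≈ 134.89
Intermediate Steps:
h = 59 (h = -5 + (-2*(-2) + 4)**2 = -5 + (4 + 4)**2 = -5 + 8**2 = -5 + 64 = 59)
n(w) = 1 - 98/w (n(w) = -98/w + 1 = 1 - 98/w)
h + n((a(5) + 97)/(-43 - 38)) = 59 + (-98 + (9 + 97)/(-43 - 38))/(((9 + 97)/(-43 - 38))) = 59 + (-98 + 106/(-81))/((106/(-81))) = 59 + (-98 + 106*(-1/81))/((106*(-1/81))) = 59 + (-98 - 106/81)/(-106/81) = 59 - 81/106*(-8044/81) = 59 + 4022/53 = 7149/53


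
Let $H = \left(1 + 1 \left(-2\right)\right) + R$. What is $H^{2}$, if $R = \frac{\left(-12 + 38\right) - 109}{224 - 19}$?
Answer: $\frac{82944}{42025} \approx 1.9737$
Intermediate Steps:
$R = - \frac{83}{205}$ ($R = \frac{26 - 109}{205} = \left(-83\right) \frac{1}{205} = - \frac{83}{205} \approx -0.40488$)
$H = - \frac{288}{205}$ ($H = \left(1 + 1 \left(-2\right)\right) - \frac{83}{205} = \left(1 - 2\right) - \frac{83}{205} = -1 - \frac{83}{205} = - \frac{288}{205} \approx -1.4049$)
$H^{2} = \left(- \frac{288}{205}\right)^{2} = \frac{82944}{42025}$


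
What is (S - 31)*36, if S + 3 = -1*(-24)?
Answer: -360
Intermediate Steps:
S = 21 (S = -3 - 1*(-24) = -3 + 24 = 21)
(S - 31)*36 = (21 - 31)*36 = -10*36 = -360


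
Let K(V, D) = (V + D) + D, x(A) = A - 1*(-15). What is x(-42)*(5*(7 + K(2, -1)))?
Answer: -945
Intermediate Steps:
x(A) = 15 + A (x(A) = A + 15 = 15 + A)
K(V, D) = V + 2*D (K(V, D) = (D + V) + D = V + 2*D)
x(-42)*(5*(7 + K(2, -1))) = (15 - 42)*(5*(7 + (2 + 2*(-1)))) = -135*(7 + (2 - 2)) = -135*(7 + 0) = -135*7 = -27*35 = -945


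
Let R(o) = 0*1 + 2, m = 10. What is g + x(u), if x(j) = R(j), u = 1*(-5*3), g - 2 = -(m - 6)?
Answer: 0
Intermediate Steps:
g = -2 (g = 2 - (10 - 6) = 2 - 1*4 = 2 - 4 = -2)
u = -15 (u = 1*(-15) = -15)
R(o) = 2 (R(o) = 0 + 2 = 2)
x(j) = 2
g + x(u) = -2 + 2 = 0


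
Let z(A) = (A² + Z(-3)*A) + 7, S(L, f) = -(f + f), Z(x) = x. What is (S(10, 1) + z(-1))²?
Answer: 81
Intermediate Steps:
S(L, f) = -2*f
z(A) = 7 + A² - 3*A (z(A) = (A² - 3*A) + 7 = 7 + A² - 3*A)
(S(10, 1) + z(-1))² = (-2*1 + (7 + (-1)² - 3*(-1)))² = (-2 + (7 + 1 + 3))² = (-2 + 11)² = 9² = 81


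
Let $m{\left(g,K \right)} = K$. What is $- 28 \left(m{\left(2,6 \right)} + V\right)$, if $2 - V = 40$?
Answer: $896$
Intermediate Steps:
$V = -38$ ($V = 2 - 40 = -38$)
$- 28 \left(m{\left(2,6 \right)} + V\right) = - 28 \left(6 - 38\right) = \left(-28\right) \left(-32\right) = 896$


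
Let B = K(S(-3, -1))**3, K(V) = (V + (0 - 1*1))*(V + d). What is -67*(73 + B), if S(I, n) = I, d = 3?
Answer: -4891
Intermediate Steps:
K(V) = (-1 + V)*(3 + V) (K(V) = (V + (0 - 1*1))*(V + 3) = (V + (0 - 1))*(3 + V) = (V - 1)*(3 + V) = (-1 + V)*(3 + V))
B = 0 (B = (-3 + (-3)**2 + 2*(-3))**3 = (-3 + 9 - 6)**3 = 0**3 = 0)
-67*(73 + B) = -67*(73 + 0) = -67*73 = -4891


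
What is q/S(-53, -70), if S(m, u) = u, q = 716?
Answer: -358/35 ≈ -10.229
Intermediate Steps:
q/S(-53, -70) = 716/(-70) = 716*(-1/70) = -358/35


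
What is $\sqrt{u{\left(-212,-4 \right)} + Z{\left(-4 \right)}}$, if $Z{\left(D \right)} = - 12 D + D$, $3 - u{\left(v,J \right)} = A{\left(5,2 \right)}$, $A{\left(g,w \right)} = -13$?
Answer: $2 \sqrt{15} \approx 7.746$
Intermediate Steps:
$u{\left(v,J \right)} = 16$ ($u{\left(v,J \right)} = 3 - -13 = 3 + 13 = 16$)
$Z{\left(D \right)} = - 11 D$
$\sqrt{u{\left(-212,-4 \right)} + Z{\left(-4 \right)}} = \sqrt{16 - -44} = \sqrt{16 + 44} = \sqrt{60} = 2 \sqrt{15}$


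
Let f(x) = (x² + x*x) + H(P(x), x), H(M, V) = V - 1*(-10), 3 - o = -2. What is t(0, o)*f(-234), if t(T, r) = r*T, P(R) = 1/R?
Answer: 0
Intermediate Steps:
o = 5 (o = 3 - 1*(-2) = 3 + 2 = 5)
t(T, r) = T*r
H(M, V) = 10 + V (H(M, V) = V + 10 = 10 + V)
f(x) = 10 + x + 2*x² (f(x) = (x² + x*x) + (10 + x) = (x² + x²) + (10 + x) = 2*x² + (10 + x) = 10 + x + 2*x²)
t(0, o)*f(-234) = (0*5)*(10 - 234 + 2*(-234)²) = 0*(10 - 234 + 2*54756) = 0*(10 - 234 + 109512) = 0*109288 = 0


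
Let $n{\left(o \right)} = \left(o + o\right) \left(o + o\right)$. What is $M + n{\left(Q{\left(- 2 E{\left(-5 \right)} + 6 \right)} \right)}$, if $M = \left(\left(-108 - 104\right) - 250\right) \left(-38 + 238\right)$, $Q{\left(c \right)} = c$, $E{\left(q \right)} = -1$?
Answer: $-92144$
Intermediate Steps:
$n{\left(o \right)} = 4 o^{2}$ ($n{\left(o \right)} = 2 o 2 o = 4 o^{2}$)
$M = -92400$ ($M = \left(-212 - 250\right) 200 = \left(-462\right) 200 = -92400$)
$M + n{\left(Q{\left(- 2 E{\left(-5 \right)} + 6 \right)} \right)} = -92400 + 4 \left(\left(-2\right) \left(-1\right) + 6\right)^{2} = -92400 + 4 \left(2 + 6\right)^{2} = -92400 + 4 \cdot 8^{2} = -92400 + 4 \cdot 64 = -92400 + 256 = -92144$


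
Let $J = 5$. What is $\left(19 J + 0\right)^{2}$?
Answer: $9025$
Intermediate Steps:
$\left(19 J + 0\right)^{2} = \left(19 \cdot 5 + 0\right)^{2} = \left(95 + 0\right)^{2} = 95^{2} = 9025$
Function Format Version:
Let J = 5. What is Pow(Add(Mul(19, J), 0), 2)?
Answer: 9025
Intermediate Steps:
Pow(Add(Mul(19, J), 0), 2) = Pow(Add(Mul(19, 5), 0), 2) = Pow(Add(95, 0), 2) = Pow(95, 2) = 9025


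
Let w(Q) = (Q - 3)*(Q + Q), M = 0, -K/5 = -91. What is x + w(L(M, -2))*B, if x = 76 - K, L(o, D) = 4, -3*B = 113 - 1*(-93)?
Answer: -2785/3 ≈ -928.33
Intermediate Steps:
B = -206/3 (B = -(113 - 1*(-93))/3 = -(113 + 93)/3 = -1/3*206 = -206/3 ≈ -68.667)
K = 455 (K = -5*(-91) = 455)
w(Q) = 2*Q*(-3 + Q) (w(Q) = (-3 + Q)*(2*Q) = 2*Q*(-3 + Q))
x = -379 (x = 76 - 1*455 = 76 - 455 = -379)
x + w(L(M, -2))*B = -379 + (2*4*(-3 + 4))*(-206/3) = -379 + (2*4*1)*(-206/3) = -379 + 8*(-206/3) = -379 - 1648/3 = -2785/3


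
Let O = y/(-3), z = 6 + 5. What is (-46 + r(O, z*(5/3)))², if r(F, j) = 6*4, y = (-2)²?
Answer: 484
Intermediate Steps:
z = 11
y = 4
O = -4/3 (O = 4/(-3) = 4*(-⅓) = -4/3 ≈ -1.3333)
r(F, j) = 24
(-46 + r(O, z*(5/3)))² = (-46 + 24)² = (-22)² = 484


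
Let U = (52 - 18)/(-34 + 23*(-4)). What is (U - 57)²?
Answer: 13017664/3969 ≈ 3279.8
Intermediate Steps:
U = -17/63 (U = 34/(-34 - 92) = 34/(-126) = 34*(-1/126) = -17/63 ≈ -0.26984)
(U - 57)² = (-17/63 - 57)² = (-3608/63)² = 13017664/3969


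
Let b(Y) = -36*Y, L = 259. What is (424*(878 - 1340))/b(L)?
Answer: 2332/111 ≈ 21.009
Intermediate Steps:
(424*(878 - 1340))/b(L) = (424*(878 - 1340))/((-36*259)) = (424*(-462))/(-9324) = -195888*(-1/9324) = 2332/111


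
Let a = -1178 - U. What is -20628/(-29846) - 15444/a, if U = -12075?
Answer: -118079154/162615931 ≈ -0.72612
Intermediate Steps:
a = 10897 (a = -1178 - 1*(-12075) = -1178 + 12075 = 10897)
-20628/(-29846) - 15444/a = -20628/(-29846) - 15444/10897 = -20628*(-1/29846) - 15444*1/10897 = 10314/14923 - 15444/10897 = -118079154/162615931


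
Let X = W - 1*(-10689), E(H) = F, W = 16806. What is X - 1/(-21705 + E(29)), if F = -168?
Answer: 601398136/21873 ≈ 27495.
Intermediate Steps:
E(H) = -168
X = 27495 (X = 16806 - 1*(-10689) = 16806 + 10689 = 27495)
X - 1/(-21705 + E(29)) = 27495 - 1/(-21705 - 168) = 27495 - 1/(-21873) = 27495 - 1*(-1/21873) = 27495 + 1/21873 = 601398136/21873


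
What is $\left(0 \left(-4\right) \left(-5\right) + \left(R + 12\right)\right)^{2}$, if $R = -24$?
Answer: $144$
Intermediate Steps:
$\left(0 \left(-4\right) \left(-5\right) + \left(R + 12\right)\right)^{2} = \left(0 \left(-4\right) \left(-5\right) + \left(-24 + 12\right)\right)^{2} = \left(0 \left(-5\right) - 12\right)^{2} = \left(0 - 12\right)^{2} = \left(-12\right)^{2} = 144$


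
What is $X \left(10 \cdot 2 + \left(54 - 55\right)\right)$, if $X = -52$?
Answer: $-988$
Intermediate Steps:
$X \left(10 \cdot 2 + \left(54 - 55\right)\right) = - 52 \left(10 \cdot 2 + \left(54 - 55\right)\right) = - 52 \left(20 - 1\right) = \left(-52\right) 19 = -988$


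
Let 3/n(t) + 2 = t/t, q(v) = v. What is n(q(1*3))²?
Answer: 9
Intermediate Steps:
n(t) = -3 (n(t) = 3/(-2 + t/t) = 3/(-2 + 1) = 3/(-1) = 3*(-1) = -3)
n(q(1*3))² = (-3)² = 9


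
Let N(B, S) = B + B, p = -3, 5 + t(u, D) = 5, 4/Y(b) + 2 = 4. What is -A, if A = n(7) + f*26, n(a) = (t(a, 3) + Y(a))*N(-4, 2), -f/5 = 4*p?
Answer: -1544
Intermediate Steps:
Y(b) = 2 (Y(b) = 4/(-2 + 4) = 4/2 = 4*(1/2) = 2)
t(u, D) = 0 (t(u, D) = -5 + 5 = 0)
N(B, S) = 2*B
f = 60 (f = -20*(-3) = -5*(-12) = 60)
n(a) = -16 (n(a) = (0 + 2)*(2*(-4)) = 2*(-8) = -16)
A = 1544 (A = -16 + 60*26 = -16 + 1560 = 1544)
-A = -1*1544 = -1544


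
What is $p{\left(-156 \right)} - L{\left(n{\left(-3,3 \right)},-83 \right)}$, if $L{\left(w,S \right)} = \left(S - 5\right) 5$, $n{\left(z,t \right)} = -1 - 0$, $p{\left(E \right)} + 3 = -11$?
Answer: $426$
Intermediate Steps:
$p{\left(E \right)} = -14$ ($p{\left(E \right)} = -3 - 11 = -14$)
$n{\left(z,t \right)} = -1$ ($n{\left(z,t \right)} = -1 + 0 = -1$)
$L{\left(w,S \right)} = -25 + 5 S$ ($L{\left(w,S \right)} = \left(-5 + S\right) 5 = -25 + 5 S$)
$p{\left(-156 \right)} - L{\left(n{\left(-3,3 \right)},-83 \right)} = -14 - \left(-25 + 5 \left(-83\right)\right) = -14 - \left(-25 - 415\right) = -14 - -440 = -14 + 440 = 426$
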